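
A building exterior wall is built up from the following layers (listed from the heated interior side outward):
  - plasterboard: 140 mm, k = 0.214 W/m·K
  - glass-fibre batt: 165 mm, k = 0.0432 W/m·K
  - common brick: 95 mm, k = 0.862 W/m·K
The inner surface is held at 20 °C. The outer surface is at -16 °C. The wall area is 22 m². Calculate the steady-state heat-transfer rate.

Q ≈ 173 W

Using the resistance-network approach (series):
R_plasterboard = L/(kA) = 0.14/(0.214×22) = 0.02974 K/W
R_glass-fibre batt = L/(kA) = 0.165/(0.0432×22) = 0.1736 K/W
R_common brick = L/(kA) = 0.095/(0.862×22) = 0.005009 K/W
R_total = 0.2084 K/W
Q = ΔT / R_total = 36 / 0.2084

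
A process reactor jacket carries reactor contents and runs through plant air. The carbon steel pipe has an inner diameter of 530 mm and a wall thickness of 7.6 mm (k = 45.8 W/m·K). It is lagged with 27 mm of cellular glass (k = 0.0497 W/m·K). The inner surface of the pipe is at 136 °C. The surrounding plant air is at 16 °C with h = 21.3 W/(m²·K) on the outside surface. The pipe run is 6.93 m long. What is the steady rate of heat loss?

Q ≈ 2540 W

Radial resistances (cylindrical: R_cond = ln(r_o/r_i)/(2πkL), R_conv = 1/(h·2πrL)):
R_carbon steel pipe wall = ln(272.6/265)/(2π×45.8×6.93) = 1.418×10^-5 K/W
R_cellular glass = ln(299.6/272.6)/(2π×0.0497×6.93) = 0.04364 K/W
R_outer film = 1/(h_o·2πr_oL) = 1/(21.3×2π×0.2996×6.93) = 0.003599 K/W
R_total = 0.04725 K/W
Q = ΔT/R_total = 120/0.04725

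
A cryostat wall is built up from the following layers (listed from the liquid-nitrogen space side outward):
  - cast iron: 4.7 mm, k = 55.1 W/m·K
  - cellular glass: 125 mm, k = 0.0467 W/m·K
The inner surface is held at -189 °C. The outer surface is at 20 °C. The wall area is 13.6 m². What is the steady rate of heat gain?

Model the wall as resistances in series:
R_cast iron = L/(kA) = 0.0047/(55.1×13.6) = 6.272×10^-6 K/W
R_cellular glass = L/(kA) = 0.125/(0.0467×13.6) = 0.1968 K/W
R_total = 0.1968 K/W
Q = ΔT / R_total = 209 / 0.1968

Q ≈ 1060 W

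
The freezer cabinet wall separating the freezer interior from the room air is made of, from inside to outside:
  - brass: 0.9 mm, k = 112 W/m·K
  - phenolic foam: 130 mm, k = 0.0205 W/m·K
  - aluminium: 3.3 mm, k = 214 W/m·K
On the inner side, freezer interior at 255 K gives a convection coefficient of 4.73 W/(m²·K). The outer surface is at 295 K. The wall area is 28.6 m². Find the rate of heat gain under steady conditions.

Q ≈ 175 W

Model the wall as resistances in series:
R_inner film = 1/(h_i·A) = 1/(4.73×28.6) = 0.007392 K/W
R_brass = L/(kA) = 0.0009/(112×28.6) = 2.81×10^-7 K/W
R_phenolic foam = L/(kA) = 0.13/(0.0205×28.6) = 0.2217 K/W
R_aluminium = L/(kA) = 0.0033/(214×28.6) = 5.392×10^-7 K/W
R_total = 0.2291 K/W
Q = ΔT / R_total = 40 / 0.2291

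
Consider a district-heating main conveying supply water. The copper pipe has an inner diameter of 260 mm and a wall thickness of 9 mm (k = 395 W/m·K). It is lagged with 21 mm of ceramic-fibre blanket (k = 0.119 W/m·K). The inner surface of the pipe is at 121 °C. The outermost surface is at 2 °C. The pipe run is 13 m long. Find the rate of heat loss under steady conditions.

For a radial system each layer contributes R = ln(r_out/r_in)/(2πkL); films add R = 1/(hA).
R_copper pipe wall = ln(139/130)/(2π×395×13) = 2.075×10^-6 K/W
R_ceramic-fibre blanket = ln(160/139)/(2π×0.119×13) = 0.01448 K/W
R_total = 0.01448 K/W
Q = ΔT/R_total = 119/0.01448

Q ≈ 8220 W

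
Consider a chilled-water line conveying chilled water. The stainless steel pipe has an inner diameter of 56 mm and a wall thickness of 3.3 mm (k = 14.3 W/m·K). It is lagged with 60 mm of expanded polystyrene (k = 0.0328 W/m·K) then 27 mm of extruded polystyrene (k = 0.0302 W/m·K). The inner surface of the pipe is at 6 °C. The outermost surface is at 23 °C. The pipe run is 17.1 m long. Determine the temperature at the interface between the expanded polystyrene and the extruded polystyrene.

T ≈ 19.5 °C

Per-layer cylindrical resistances, series-summed:
R_stainless steel pipe wall = ln(31.3/28)/(2π×14.3×17.1) = 7.251×10^-5 K/W
R_expanded polystyrene = ln(91.3/31.3)/(2π×0.0328×17.1) = 0.3038 K/W
R_extruded polystyrene = ln(118.3/91.3)/(2π×0.0302×17.1) = 0.07984 K/W
R_total = 0.3837 K/W
Q = ΔT/R_total = 17/0.3837
Q = 44.3 W
T_interface = T_inner + Q·ΣR(inner→interface) = 6 + 44.3×0.3038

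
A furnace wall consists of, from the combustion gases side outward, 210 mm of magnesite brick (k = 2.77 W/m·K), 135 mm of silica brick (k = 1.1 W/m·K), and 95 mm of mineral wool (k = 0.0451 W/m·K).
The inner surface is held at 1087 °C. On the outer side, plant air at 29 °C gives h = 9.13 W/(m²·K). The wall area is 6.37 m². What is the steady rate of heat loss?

Q ≈ 2790 W

Thermal resistances in series:
R_magnesite brick = L/(kA) = 0.21/(2.77×6.37) = 0.0119 K/W
R_silica brick = L/(kA) = 0.135/(1.1×6.37) = 0.01927 K/W
R_mineral wool = L/(kA) = 0.095/(0.0451×6.37) = 0.3307 K/W
R_outer film = 1/(h_o·A) = 1/(9.13×6.37) = 0.01719 K/W
R_total = 0.379 K/W
Q = ΔT / R_total = 1058 / 0.379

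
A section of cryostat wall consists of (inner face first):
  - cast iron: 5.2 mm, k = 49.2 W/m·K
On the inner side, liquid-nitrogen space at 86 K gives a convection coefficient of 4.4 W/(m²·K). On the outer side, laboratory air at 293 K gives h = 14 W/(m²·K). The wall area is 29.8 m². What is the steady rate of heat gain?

Treating each layer as a thermal resistance in series:
R_inner film = 1/(h_i·A) = 1/(4.4×29.8) = 0.007627 K/W
R_cast iron = L/(kA) = 0.0052/(49.2×29.8) = 3.547×10^-6 K/W
R_outer film = 1/(h_o·A) = 1/(14×29.8) = 0.002397 K/W
R_total = 0.01003 K/W
Q = ΔT / R_total = 207 / 0.01003

Q ≈ 20600 W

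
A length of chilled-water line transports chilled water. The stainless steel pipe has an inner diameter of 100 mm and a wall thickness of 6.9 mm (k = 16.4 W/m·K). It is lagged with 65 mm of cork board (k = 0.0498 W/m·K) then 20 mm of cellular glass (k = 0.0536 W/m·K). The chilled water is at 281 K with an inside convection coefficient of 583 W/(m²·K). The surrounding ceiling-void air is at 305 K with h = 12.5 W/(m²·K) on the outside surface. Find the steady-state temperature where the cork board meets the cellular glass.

Radial resistances (cylindrical: R_cond = ln(r_o/r_i)/(2πkL), R_conv = 1/(h·2πrL)):
R_inner film = 1/(h_i·2πr₁L) = 1/(583×2π×0.05×1) = 0.00546 K/W
R_stainless steel pipe wall = ln(56.9/50)/(2π×16.4×1) = 0.001255 K/W
R_cork board = ln(121.9/56.9)/(2π×0.0498×1) = 2.435 K/W
R_cellular glass = ln(141.9/121.9)/(2π×0.0536×1) = 0.4511 K/W
R_outer film = 1/(h_o·2πr_oL) = 1/(12.5×2π×0.1419×1) = 0.08973 K/W
R_total = 2.983 K/W
Q = ΔT/R_total = 24/2.983
Q = 8.05 W/m
T_interface = T_inner + Q·ΣR(inner→interface) = 281 + 8.05×2.442

T ≈ 301 K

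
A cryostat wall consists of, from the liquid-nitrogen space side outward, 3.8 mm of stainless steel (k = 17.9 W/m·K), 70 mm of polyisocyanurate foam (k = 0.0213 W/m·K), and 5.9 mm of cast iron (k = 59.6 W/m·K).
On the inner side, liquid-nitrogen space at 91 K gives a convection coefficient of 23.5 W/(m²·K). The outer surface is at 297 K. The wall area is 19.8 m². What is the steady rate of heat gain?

Series thermal resistances:
R_inner film = 1/(h_i·A) = 1/(23.5×19.8) = 0.002149 K/W
R_stainless steel = L/(kA) = 0.0038/(17.9×19.8) = 1.072×10^-5 K/W
R_polyisocyanurate foam = L/(kA) = 0.07/(0.0213×19.8) = 0.166 K/W
R_cast iron = L/(kA) = 0.0059/(59.6×19.8) = 5×10^-6 K/W
R_total = 0.1681 K/W
Q = ΔT / R_total = 206 / 0.1681

Q ≈ 1230 W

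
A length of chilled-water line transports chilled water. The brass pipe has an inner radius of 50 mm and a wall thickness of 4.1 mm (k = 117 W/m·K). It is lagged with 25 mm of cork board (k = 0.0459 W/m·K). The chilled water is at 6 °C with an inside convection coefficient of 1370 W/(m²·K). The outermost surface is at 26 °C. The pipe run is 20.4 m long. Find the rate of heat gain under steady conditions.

Per-layer cylindrical resistances, series-summed:
R_inner film = 1/(h_i·2πr₁L) = 1/(1370×2π×0.05×20.4) = 1.139×10^-4 K/W
R_brass pipe wall = ln(54.1/50)/(2π×117×20.4) = 5.255×10^-6 K/W
R_cork board = ln(79.1/54.1)/(2π×0.0459×20.4) = 0.06457 K/W
R_total = 0.06469 K/W
Q = ΔT/R_total = 20/0.06469

Q ≈ 309 W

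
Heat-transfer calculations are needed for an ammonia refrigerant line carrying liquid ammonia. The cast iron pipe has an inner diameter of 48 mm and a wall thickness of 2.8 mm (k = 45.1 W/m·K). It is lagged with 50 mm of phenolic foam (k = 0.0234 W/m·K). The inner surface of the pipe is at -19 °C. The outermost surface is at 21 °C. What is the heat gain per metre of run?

Treating each annulus and film as a series resistance:
R_cast iron pipe wall = ln(26.8/24)/(2π×45.1×1) = 3.894×10^-4 K/W
R_phenolic foam = ln(76.8/26.8)/(2π×0.0234×1) = 7.161 K/W
R_total = 7.161 K/W
Q = ΔT/R_total = 40/7.161

q′ ≈ 5.59 W/m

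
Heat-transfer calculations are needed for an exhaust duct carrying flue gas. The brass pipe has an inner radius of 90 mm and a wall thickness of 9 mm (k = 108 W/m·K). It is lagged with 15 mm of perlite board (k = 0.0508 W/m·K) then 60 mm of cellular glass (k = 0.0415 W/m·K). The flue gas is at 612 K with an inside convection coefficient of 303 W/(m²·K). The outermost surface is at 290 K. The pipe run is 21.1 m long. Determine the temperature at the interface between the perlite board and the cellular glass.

T ≈ 542 K

Cylindrical conduction, so R = ln(r₂/r₁)/(2πkL) per layer, in series:
R_inner film = 1/(h_i·2πr₁L) = 1/(303×2π×0.09×21.1) = 2.766×10^-4 K/W
R_brass pipe wall = ln(99/90)/(2π×108×21.1) = 6.657×10^-6 K/W
R_perlite board = ln(114/99)/(2π×0.0508×21.1) = 0.02095 K/W
R_cellular glass = ln(174/114)/(2π×0.0415×21.1) = 0.07686 K/W
R_total = 0.09809 K/W
Q = ΔT/R_total = 322/0.09809
Q = 3280 W
T_interface = T_inner − Q·ΣR(inner→interface) = 612 − 3280×0.02123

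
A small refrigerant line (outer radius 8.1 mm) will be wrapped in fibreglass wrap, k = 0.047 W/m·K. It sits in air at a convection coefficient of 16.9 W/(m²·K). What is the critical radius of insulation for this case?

For a cylinder r_cr = k/h = 0.047/16.9
r_cr = 2.78 mm; since the bare radius (8.1 mm) is above r_cr, any added insulation will reduce heat loss.

r_cr ≈ 2.78 mm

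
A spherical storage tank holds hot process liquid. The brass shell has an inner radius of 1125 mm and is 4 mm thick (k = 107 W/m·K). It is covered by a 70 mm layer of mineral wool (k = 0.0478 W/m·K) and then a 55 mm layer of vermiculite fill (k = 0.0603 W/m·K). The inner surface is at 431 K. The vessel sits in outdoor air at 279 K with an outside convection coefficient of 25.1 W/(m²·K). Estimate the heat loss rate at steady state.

For a spherical shell R = (1/r₁ − 1/r₂)/(4πk); film R = 1/(h·4πr²). In series:
R_brass shell = (1/1.125 − 1/1.129)/(4π×107) = 2.342×10^-6 K/W
R_mineral wool = (1/1.129 − 1/1.199)/(4π×0.0478) = 0.08609 K/W
R_vermiculite fill = (1/1.199 − 1/1.254)/(4π×0.0603) = 0.04827 K/W
R_outer film = 1/(h·4πr_o²) = 1/(25.1×4π×1.254²) = 0.002016 K/W
R_total = 0.1364 K/W
Q = ΔT/R_total = 152/0.1364

Q ≈ 1110 W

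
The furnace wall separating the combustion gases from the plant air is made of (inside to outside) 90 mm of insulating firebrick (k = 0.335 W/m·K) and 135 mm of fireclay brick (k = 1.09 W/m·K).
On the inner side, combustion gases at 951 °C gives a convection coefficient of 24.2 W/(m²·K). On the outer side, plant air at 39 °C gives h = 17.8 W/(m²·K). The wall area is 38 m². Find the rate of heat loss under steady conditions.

Q ≈ 70700 W

Model the wall as resistances in series:
R_inner film = 1/(h_i·A) = 1/(24.2×38) = 0.001087 K/W
R_insulating firebrick = L/(kA) = 0.09/(0.335×38) = 0.00707 K/W
R_fireclay brick = L/(kA) = 0.135/(1.09×38) = 0.003259 K/W
R_outer film = 1/(h_o·A) = 1/(17.8×38) = 0.001478 K/W
R_total = 0.0129 K/W
Q = ΔT / R_total = 912 / 0.0129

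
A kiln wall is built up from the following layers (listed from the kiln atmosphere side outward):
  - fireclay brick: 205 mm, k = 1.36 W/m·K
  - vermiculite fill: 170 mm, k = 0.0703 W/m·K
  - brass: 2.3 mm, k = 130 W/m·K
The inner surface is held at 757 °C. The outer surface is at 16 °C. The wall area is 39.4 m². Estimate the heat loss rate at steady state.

Using the resistance-network approach (series):
R_fireclay brick = L/(kA) = 0.205/(1.36×39.4) = 0.003826 K/W
R_vermiculite fill = L/(kA) = 0.17/(0.0703×39.4) = 0.06138 K/W
R_brass = L/(kA) = 0.0023/(130×39.4) = 4.49×10^-7 K/W
R_total = 0.0652 K/W
Q = ΔT / R_total = 741 / 0.0652

Q ≈ 11400 W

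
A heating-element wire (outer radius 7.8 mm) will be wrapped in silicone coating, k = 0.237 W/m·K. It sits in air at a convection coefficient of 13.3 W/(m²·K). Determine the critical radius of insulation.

For a cylinder r_cr = k/h = 0.237/13.3
r_cr = 17.8 mm; since the bare radius (7.8 mm) is below r_cr, adding a thin layer of insulation will *increase* heat loss.

r_cr ≈ 17.8 mm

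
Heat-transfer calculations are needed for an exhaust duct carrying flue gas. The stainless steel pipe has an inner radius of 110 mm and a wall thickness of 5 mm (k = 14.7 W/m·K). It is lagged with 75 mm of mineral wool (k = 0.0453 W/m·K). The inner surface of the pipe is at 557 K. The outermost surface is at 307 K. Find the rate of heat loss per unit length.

q′ ≈ 142 W/m

Radial resistances (cylindrical: R_cond = ln(r_o/r_i)/(2πkL), R_conv = 1/(h·2πrL)):
R_stainless steel pipe wall = ln(115/110)/(2π×14.7×1) = 4.813×10^-4 K/W
R_mineral wool = ln(190/115)/(2π×0.0453×1) = 1.764 K/W
R_total = 1.765 K/W
Q = ΔT/R_total = 250/1.765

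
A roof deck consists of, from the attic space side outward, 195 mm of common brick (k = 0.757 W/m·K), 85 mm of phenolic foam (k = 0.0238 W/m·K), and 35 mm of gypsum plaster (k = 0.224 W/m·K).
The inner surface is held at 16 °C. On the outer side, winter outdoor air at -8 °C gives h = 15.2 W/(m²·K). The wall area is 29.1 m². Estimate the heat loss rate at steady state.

Q ≈ 172 W

Thermal resistances in series:
R_common brick = L/(kA) = 0.195/(0.757×29.1) = 0.008852 K/W
R_phenolic foam = L/(kA) = 0.085/(0.0238×29.1) = 0.1227 K/W
R_gypsum plaster = L/(kA) = 0.035/(0.224×29.1) = 0.005369 K/W
R_outer film = 1/(h_o·A) = 1/(15.2×29.1) = 0.002261 K/W
R_total = 0.1392 K/W
Q = ΔT / R_total = 24 / 0.1392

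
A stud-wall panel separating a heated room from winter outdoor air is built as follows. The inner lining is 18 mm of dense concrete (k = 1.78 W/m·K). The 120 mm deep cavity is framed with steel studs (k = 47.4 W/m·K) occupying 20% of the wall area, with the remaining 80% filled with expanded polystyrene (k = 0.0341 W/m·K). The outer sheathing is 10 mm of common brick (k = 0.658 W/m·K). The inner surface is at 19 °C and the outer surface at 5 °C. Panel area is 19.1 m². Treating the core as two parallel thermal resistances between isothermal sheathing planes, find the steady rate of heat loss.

Q ≈ 7050 W

Sheathing layers in series; stud and cavity paths in parallel between them.
R_inner = 0.018/(1.78×19.1) = 5.294×10^-4 K/W
R_stud  = 0.12/(47.4×0.2×19.1) = 6.627×10^-4 K/W
R_cav   = 0.12/(0.0341×0.8×19.1) = 0.2303 K/W
1/R_core = 1/R_stud + 1/R_cav → R_core = 6.608×10^-4 K/W
R_outer = 0.01/(0.658×19.1) = 7.957×10^-4 K/W
R_total = 0.001986 K/W
Q = ΔT/R_total = 14/0.001986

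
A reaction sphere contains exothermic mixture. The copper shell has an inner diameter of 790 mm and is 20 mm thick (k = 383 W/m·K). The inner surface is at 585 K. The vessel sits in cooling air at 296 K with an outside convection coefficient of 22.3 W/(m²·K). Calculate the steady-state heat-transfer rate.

Each spherical layer contributes R = (1/r_i − 1/r_o)/(4πk):
R_copper shell = (1/0.395 − 1/0.415)/(4π×383) = 2.535×10^-5 K/W
R_outer film = 1/(h·4πr_o²) = 1/(22.3×4π×0.415²) = 0.02072 K/W
R_total = 0.02075 K/W
Q = ΔT/R_total = 289/0.02075

Q ≈ 13900 W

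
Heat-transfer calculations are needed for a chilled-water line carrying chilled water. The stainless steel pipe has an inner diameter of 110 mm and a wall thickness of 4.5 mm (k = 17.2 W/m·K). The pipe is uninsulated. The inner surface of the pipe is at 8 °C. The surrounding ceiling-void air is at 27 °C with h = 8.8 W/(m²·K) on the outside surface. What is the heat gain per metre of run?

q′ ≈ 62.4 W/m

For a radial system each layer contributes R = ln(r_out/r_in)/(2πkL); films add R = 1/(hA).
R_stainless steel pipe wall = ln(59.5/55)/(2π×17.2×1) = 7.277×10^-4 K/W
R_outer film = 1/(h_o·2πr_oL) = 1/(8.8×2π×0.0595×1) = 0.304 K/W
R_total = 0.3047 K/W
Q = ΔT/R_total = 19/0.3047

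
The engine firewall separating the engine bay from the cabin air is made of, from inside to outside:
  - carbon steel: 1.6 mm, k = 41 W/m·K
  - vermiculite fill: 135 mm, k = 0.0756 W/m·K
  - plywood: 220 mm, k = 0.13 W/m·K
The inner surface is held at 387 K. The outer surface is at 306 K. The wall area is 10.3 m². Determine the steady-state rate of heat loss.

Q ≈ 240 W

Series thermal resistances:
R_carbon steel = L/(kA) = 0.0016/(41×10.3) = 3.789×10^-6 K/W
R_vermiculite fill = L/(kA) = 0.135/(0.0756×10.3) = 0.1734 K/W
R_plywood = L/(kA) = 0.22/(0.13×10.3) = 0.1643 K/W
R_total = 0.3377 K/W
Q = ΔT / R_total = 81 / 0.3377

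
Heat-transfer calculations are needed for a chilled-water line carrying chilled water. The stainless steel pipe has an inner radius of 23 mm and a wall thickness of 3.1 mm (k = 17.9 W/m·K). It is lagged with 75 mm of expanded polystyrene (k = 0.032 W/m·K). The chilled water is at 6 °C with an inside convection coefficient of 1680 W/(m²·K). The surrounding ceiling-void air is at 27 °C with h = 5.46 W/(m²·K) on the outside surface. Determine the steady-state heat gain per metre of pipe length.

q′ ≈ 2.99 W/m

Radial resistances (cylindrical: R_cond = ln(r_o/r_i)/(2πkL), R_conv = 1/(h·2πrL)):
R_inner film = 1/(h_i·2πr₁L) = 1/(1680×2π×0.023×1) = 0.004119 K/W
R_stainless steel pipe wall = ln(26.1/23)/(2π×17.9×1) = 0.001124 K/W
R_expanded polystyrene = ln(101.1/26.1)/(2π×0.032×1) = 6.735 K/W
R_outer film = 1/(h_o·2πr_oL) = 1/(5.46×2π×0.1011×1) = 0.2883 K/W
R_total = 7.029 K/W
Q = ΔT/R_total = 21/7.029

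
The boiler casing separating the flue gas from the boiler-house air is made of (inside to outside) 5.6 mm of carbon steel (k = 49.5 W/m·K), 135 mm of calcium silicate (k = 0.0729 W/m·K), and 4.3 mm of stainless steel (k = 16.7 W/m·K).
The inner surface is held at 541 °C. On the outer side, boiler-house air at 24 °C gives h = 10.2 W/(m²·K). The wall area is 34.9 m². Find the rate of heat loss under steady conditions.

Q ≈ 9250 W

Thermal resistances in series:
R_carbon steel = L/(kA) = 0.0056/(49.5×34.9) = 3.242×10^-6 K/W
R_calcium silicate = L/(kA) = 0.135/(0.0729×34.9) = 0.05306 K/W
R_stainless steel = L/(kA) = 0.0043/(16.7×34.9) = 7.378×10^-6 K/W
R_outer film = 1/(h_o·A) = 1/(10.2×34.9) = 0.002809 K/W
R_total = 0.05588 K/W
Q = ΔT / R_total = 517 / 0.05588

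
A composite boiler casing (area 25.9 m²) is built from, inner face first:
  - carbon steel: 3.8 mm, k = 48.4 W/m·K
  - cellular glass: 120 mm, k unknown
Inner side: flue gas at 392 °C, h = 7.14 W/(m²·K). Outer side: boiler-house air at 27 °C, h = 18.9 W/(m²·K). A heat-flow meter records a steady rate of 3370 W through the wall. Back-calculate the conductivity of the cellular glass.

k ≈ 0.0459 W/(m·K)

Using the resistance-network approach (series):
R_inner film = 1/(h_i·A) = 1/(7.14×25.9) = 0.005408 K/W
R_carbon steel = L/(kA) = 0.0038/(48.4×25.9) = 3.031×10^-6 K/W
R_outer film = 1/(h_o·A) = 1/(18.9×25.9) = 0.002043 K/W
Sum of known resistances R_other = 0.007453 K/W
Total R = ΔT/Q = 365/3370 = 0.1083 K/W
R_cellular glass = R_total − R_other = 0.1009 K/W
k = L/(R·A) = 0.12/(0.1009×25.9)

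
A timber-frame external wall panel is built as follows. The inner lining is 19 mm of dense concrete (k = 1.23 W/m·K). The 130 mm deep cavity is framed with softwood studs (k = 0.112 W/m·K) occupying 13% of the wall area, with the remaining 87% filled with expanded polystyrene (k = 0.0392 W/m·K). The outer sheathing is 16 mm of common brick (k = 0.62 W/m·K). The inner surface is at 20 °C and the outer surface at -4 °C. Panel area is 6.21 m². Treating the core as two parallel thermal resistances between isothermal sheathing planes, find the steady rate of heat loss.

Sheathing layers in series; stud and cavity paths in parallel between them.
R_inner = 0.019/(1.23×6.21) = 0.002487 K/W
R_stud  = 0.13/(0.112×0.13×6.21) = 1.438 K/W
R_cav   = 0.13/(0.0392×0.87×6.21) = 0.6138 K/W
1/R_core = 1/R_stud + 1/R_cav → R_core = 0.4302 K/W
R_outer = 0.016/(0.62×6.21) = 0.004156 K/W
R_total = 0.4368 K/W
Q = ΔT/R_total = 24/0.4368

Q ≈ 54.9 W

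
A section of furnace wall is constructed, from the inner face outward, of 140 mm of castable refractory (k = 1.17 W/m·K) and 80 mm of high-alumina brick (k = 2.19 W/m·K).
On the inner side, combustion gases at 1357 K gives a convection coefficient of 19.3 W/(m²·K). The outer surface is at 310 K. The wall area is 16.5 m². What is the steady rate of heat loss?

Treating each layer as a thermal resistance in series:
R_inner film = 1/(h_i·A) = 1/(19.3×16.5) = 0.00314 K/W
R_castable refractory = L/(kA) = 0.14/(1.17×16.5) = 0.007252 K/W
R_high-alumina brick = L/(kA) = 0.08/(2.19×16.5) = 0.002214 K/W
R_total = 0.01261 K/W
Q = ΔT / R_total = 1047 / 0.01261

Q ≈ 83100 W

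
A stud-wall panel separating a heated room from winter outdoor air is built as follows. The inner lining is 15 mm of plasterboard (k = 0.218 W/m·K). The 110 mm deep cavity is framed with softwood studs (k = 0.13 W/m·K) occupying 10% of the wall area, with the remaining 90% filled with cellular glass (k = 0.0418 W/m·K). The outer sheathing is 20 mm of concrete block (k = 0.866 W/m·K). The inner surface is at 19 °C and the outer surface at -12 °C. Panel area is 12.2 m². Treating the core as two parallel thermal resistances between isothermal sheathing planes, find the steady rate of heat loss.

Q ≈ 167 W

Sheathing layers in series; stud and cavity paths in parallel between them.
R_inner = 0.015/(0.218×12.2) = 0.00564 K/W
R_stud  = 0.11/(0.13×0.1×12.2) = 0.6936 K/W
R_cav   = 0.11/(0.0418×0.9×12.2) = 0.2397 K/W
1/R_core = 1/R_stud + 1/R_cav → R_core = 0.1781 K/W
R_outer = 0.02/(0.866×12.2) = 0.001893 K/W
R_total = 0.1857 K/W
Q = ΔT/R_total = 31/0.1857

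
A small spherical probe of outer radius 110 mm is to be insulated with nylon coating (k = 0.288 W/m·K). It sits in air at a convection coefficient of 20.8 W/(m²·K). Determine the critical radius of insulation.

r_cr ≈ 27.7 mm

For a sphere r_cr = 2k/h = 2×0.288/20.8
r_cr = 27.7 mm; since the bare radius (110 mm) is above r_cr, any added insulation will reduce heat loss.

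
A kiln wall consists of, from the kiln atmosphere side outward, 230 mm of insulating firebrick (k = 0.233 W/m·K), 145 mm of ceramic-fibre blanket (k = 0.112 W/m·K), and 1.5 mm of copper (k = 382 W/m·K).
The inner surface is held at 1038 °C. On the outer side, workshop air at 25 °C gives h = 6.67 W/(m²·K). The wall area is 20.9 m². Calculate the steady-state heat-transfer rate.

Q ≈ 8710 W

Series thermal resistances:
R_insulating firebrick = L/(kA) = 0.23/(0.233×20.9) = 0.04723 K/W
R_ceramic-fibre blanket = L/(kA) = 0.145/(0.112×20.9) = 0.06194 K/W
R_copper = L/(kA) = 0.0015/(382×20.9) = 1.879×10^-7 K/W
R_outer film = 1/(h_o·A) = 1/(6.67×20.9) = 0.007173 K/W
R_total = 0.1163 K/W
Q = ΔT / R_total = 1013 / 0.1163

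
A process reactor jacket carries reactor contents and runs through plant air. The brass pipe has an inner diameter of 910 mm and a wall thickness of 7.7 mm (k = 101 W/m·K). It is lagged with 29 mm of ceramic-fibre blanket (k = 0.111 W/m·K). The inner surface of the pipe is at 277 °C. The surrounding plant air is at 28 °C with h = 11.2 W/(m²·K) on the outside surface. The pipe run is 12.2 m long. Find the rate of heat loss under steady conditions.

Q ≈ 26200 W

Treating each annulus and film as a series resistance:
R_brass pipe wall = ln(462.7/455)/(2π×101×12.2) = 2.168×10^-6 K/W
R_ceramic-fibre blanket = ln(491.7/462.7)/(2π×0.111×12.2) = 0.007144 K/W
R_outer film = 1/(h_o·2πr_oL) = 1/(11.2×2π×0.4917×12.2) = 0.002369 K/W
R_total = 0.009515 K/W
Q = ΔT/R_total = 249/0.009515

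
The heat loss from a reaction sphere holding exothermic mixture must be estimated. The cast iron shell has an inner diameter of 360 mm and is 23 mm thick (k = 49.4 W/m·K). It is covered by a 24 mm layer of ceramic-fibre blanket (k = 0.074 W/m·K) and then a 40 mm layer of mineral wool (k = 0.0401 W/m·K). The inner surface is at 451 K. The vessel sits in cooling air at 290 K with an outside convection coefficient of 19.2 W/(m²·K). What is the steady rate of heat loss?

Q ≈ 83.5 W

Radial (spherical) resistances in series:
R_cast iron shell = (1/0.18 − 1/0.203)/(4π×49.4) = 0.001014 K/W
R_ceramic-fibre blanket = (1/0.203 − 1/0.227)/(4π×0.074) = 0.5601 K/W
R_mineral wool = (1/0.227 − 1/0.267)/(4π×0.0401) = 1.31 K/W
R_outer film = 1/(h·4πr_o²) = 1/(19.2×4π×0.267²) = 0.05814 K/W
R_total = 1.929 K/W
Q = ΔT/R_total = 161/1.929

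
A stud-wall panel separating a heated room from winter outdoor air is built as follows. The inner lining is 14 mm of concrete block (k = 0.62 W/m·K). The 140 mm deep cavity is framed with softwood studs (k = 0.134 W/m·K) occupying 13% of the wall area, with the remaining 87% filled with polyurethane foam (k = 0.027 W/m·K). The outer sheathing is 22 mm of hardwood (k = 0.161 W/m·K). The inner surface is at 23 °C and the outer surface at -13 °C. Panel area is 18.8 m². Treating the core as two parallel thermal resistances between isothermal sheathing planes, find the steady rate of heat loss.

Q ≈ 189 W

Sheathing layers in series; stud and cavity paths in parallel between them.
R_inner = 0.014/(0.62×18.8) = 0.001201 K/W
R_stud  = 0.14/(0.134×0.13×18.8) = 0.4275 K/W
R_cav   = 0.14/(0.027×0.87×18.8) = 0.317 K/W
1/R_core = 1/R_stud + 1/R_cav → R_core = 0.182 K/W
R_outer = 0.022/(0.161×18.8) = 0.007268 K/W
R_total = 0.1905 K/W
Q = ΔT/R_total = 36/0.1905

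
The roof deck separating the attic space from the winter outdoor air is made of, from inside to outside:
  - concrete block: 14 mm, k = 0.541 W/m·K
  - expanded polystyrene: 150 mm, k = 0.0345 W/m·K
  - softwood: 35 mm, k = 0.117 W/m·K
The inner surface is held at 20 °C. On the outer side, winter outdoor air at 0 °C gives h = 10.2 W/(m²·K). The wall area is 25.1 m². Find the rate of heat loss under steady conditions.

Using the resistance-network approach (series):
R_concrete block = L/(kA) = 0.014/(0.541×25.1) = 0.001031 K/W
R_expanded polystyrene = L/(kA) = 0.15/(0.0345×25.1) = 0.1732 K/W
R_softwood = L/(kA) = 0.035/(0.117×25.1) = 0.01192 K/W
R_outer film = 1/(h_o·A) = 1/(10.2×25.1) = 0.003906 K/W
R_total = 0.1901 K/W
Q = ΔT / R_total = 20 / 0.1901

Q ≈ 105 W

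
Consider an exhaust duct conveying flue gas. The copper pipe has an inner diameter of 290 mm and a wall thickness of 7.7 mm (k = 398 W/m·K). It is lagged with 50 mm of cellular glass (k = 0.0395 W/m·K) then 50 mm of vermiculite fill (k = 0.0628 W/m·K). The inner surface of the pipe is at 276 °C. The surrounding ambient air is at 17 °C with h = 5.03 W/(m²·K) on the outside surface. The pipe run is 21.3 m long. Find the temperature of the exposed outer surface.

T ≈ 34.8 °C

Radial resistances (cylindrical: R_cond = ln(r_o/r_i)/(2πkL), R_conv = 1/(h·2πrL)):
R_copper pipe wall = ln(152.7/145)/(2π×398×21.3) = 9.714×10^-7 K/W
R_cellular glass = ln(202.7/152.7)/(2π×0.0395×21.3) = 0.05358 K/W
R_vermiculite fill = ln(252.7/202.7)/(2π×0.0628×21.3) = 0.02623 K/W
R_outer film = 1/(h_o·2πr_oL) = 1/(5.03×2π×0.2527×21.3) = 0.005879 K/W
R_total = 0.08569 K/W
Q = ΔT/R_total = 259/0.08569
Q = 3020 W
T_interface = T_inner − Q·ΣR(inner→interface) = 276 − 3020×0.07982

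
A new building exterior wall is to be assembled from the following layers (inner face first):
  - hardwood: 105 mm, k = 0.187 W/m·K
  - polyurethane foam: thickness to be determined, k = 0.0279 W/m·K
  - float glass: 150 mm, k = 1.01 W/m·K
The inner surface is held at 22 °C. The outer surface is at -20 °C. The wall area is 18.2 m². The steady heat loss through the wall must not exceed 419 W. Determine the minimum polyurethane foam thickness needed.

Using the resistance-network approach (series):
R_hardwood = L/(kA) = 0.105/(0.187×18.2) = 0.03085 K/W
R_float glass = L/(kA) = 0.15/(1.01×18.2) = 0.00816 K/W
Sum of the known resistances R_other = 0.03901 K/W
Required total resistance R_tot = ΔT/Q_allow = 42/419 = 0.1002 K/W
R_polyurethane foam = R_tot − R_other = 0.06123 K/W
L = R·k·A = 0.06123×0.0279×18.2

L ≈ 31.1 mm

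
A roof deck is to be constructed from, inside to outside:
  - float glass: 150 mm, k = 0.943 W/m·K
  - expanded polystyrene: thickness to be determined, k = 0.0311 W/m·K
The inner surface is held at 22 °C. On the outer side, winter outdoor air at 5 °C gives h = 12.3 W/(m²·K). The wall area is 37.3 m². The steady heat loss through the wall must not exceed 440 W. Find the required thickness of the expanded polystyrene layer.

Treating each layer as a thermal resistance in series:
R_float glass = L/(kA) = 0.15/(0.943×37.3) = 0.004265 K/W
R_outer film = 1/(h_o·A) = 1/(12.3×37.3) = 0.00218 K/W
Sum of the known resistances R_other = 0.006444 K/W
Required total resistance R_tot = ΔT/Q_allow = 17/440 = 0.03864 K/W
R_expanded polystyrene = R_tot − R_other = 0.03219 K/W
L = R·k·A = 0.03219×0.0311×37.3

L ≈ 37.3 mm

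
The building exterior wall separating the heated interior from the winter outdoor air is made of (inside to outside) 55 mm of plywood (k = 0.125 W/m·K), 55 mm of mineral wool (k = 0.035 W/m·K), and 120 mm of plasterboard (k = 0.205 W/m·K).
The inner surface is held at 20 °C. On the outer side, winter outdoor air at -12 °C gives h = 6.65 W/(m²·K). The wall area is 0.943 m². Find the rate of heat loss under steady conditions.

Q ≈ 11 W

Model the wall as resistances in series:
R_plywood = L/(kA) = 0.055/(0.125×0.943) = 0.4666 K/W
R_mineral wool = L/(kA) = 0.055/(0.035×0.943) = 1.666 K/W
R_plasterboard = L/(kA) = 0.12/(0.205×0.943) = 0.6207 K/W
R_outer film = 1/(h_o·A) = 1/(6.65×0.943) = 0.1595 K/W
R_total = 2.913 K/W
Q = ΔT / R_total = 32 / 2.913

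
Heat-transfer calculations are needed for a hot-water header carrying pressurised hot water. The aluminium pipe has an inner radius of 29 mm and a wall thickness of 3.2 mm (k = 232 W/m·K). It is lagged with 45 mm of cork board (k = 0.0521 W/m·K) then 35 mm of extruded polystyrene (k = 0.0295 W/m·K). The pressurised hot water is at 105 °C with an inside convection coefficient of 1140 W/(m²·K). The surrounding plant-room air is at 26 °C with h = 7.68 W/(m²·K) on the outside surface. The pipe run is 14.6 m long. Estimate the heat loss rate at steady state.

Cylindrical conduction, so R = ln(r₂/r₁)/(2πkL) per layer, in series:
R_inner film = 1/(h_i·2πr₁L) = 1/(1140×2π×0.029×14.6) = 3.297×10^-4 K/W
R_aluminium pipe wall = ln(32.2/29)/(2π×232×14.6) = 4.918×10^-6 K/W
R_cork board = ln(77.2/32.2)/(2π×0.0521×14.6) = 0.183 K/W
R_extruded polystyrene = ln(112.2/77.2)/(2π×0.0295×14.6) = 0.1382 K/W
R_outer film = 1/(h_o·2πr_oL) = 1/(7.68×2π×0.1122×14.6) = 0.01265 K/W
R_total = 0.3341 K/W
Q = ΔT/R_total = 79/0.3341

Q ≈ 236 W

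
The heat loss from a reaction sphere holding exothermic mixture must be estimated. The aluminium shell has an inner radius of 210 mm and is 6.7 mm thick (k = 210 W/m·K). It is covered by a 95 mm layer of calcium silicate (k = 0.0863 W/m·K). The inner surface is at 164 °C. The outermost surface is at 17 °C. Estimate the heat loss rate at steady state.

Q ≈ 113 W

Each spherical layer contributes R = (1/r_i − 1/r_o)/(4πk):
R_aluminium shell = (1/0.21 − 1/0.2167)/(4π×210) = 5.579×10^-5 K/W
R_calcium silicate = (1/0.2167 − 1/0.3117)/(4π×0.0863) = 1.297 K/W
R_total = 1.297 K/W
Q = ΔT/R_total = 147/1.297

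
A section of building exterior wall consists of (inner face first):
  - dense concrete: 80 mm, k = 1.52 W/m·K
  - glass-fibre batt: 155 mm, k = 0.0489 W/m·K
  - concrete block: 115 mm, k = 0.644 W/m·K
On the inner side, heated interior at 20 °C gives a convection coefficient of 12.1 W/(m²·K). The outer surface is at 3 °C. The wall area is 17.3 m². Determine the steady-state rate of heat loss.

Thermal resistances in series:
R_inner film = 1/(h_i·A) = 1/(12.1×17.3) = 0.004777 K/W
R_dense concrete = L/(kA) = 0.08/(1.52×17.3) = 0.003042 K/W
R_glass-fibre batt = L/(kA) = 0.155/(0.0489×17.3) = 0.1832 K/W
R_concrete block = L/(kA) = 0.115/(0.644×17.3) = 0.01032 K/W
R_total = 0.2014 K/W
Q = ΔT / R_total = 17 / 0.2014

Q ≈ 84.4 W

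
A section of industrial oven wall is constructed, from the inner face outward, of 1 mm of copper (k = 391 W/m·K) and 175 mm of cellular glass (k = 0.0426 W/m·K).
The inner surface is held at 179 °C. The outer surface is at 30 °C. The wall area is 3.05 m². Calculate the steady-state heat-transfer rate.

Thermal resistances in series:
R_copper = L/(kA) = 0.001/(391×3.05) = 8.385×10^-7 K/W
R_cellular glass = L/(kA) = 0.175/(0.0426×3.05) = 1.347 K/W
R_total = 1.347 K/W
Q = ΔT / R_total = 149 / 1.347

Q ≈ 111 W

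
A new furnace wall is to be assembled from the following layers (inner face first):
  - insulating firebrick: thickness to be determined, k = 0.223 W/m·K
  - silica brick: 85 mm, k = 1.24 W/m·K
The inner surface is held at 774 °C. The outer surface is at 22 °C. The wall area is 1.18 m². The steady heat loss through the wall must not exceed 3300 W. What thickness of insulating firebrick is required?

Model the wall as resistances in series:
R_silica brick = L/(kA) = 0.085/(1.24×1.18) = 0.05809 K/W
Sum of the known resistances R_other = 0.05809 K/W
Required total resistance R_tot = ΔT/Q_allow = 752/3300 = 0.2279 K/W
R_insulating firebrick = R_tot − R_other = 0.1698 K/W
L = R·k·A = 0.1698×0.223×1.18

L ≈ 44.7 mm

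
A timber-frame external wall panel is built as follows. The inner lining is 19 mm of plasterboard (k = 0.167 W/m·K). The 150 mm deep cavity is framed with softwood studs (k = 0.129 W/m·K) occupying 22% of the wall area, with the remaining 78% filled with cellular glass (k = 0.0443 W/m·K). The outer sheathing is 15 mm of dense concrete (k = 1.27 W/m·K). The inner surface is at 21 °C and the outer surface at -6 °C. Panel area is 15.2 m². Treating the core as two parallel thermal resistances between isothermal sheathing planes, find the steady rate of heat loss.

Sheathing layers in series; stud and cavity paths in parallel between them.
R_inner = 0.019/(0.167×15.2) = 0.007485 K/W
R_stud  = 0.15/(0.129×0.22×15.2) = 0.3477 K/W
R_cav   = 0.15/(0.0443×0.78×15.2) = 0.2856 K/W
1/R_core = 1/R_stud + 1/R_cav → R_core = 0.1568 K/W
R_outer = 0.015/(1.27×15.2) = 7.77×10^-4 K/W
R_total = 0.1651 K/W
Q = ΔT/R_total = 27/0.1651

Q ≈ 164 W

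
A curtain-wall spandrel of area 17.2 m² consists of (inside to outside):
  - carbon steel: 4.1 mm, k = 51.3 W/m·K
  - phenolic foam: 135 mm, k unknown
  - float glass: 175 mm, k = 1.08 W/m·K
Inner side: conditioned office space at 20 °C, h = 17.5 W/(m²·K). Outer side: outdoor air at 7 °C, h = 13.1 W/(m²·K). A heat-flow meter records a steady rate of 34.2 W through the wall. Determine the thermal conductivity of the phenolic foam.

Series thermal resistances:
R_inner film = 1/(h_i·A) = 1/(17.5×17.2) = 0.003322 K/W
R_carbon steel = L/(kA) = 0.0041/(51.3×17.2) = 4.647×10^-6 K/W
R_float glass = L/(kA) = 0.175/(1.08×17.2) = 0.009421 K/W
R_outer film = 1/(h_o·A) = 1/(13.1×17.2) = 0.004438 K/W
Sum of known resistances R_other = 0.01719 K/W
Total R = ΔT/Q = 13/34.2 = 0.3801 K/W
R_phenolic foam = R_total − R_other = 0.3629 K/W
k = L/(R·A) = 0.135/(0.3629×17.2)

k ≈ 0.0216 W/(m·K)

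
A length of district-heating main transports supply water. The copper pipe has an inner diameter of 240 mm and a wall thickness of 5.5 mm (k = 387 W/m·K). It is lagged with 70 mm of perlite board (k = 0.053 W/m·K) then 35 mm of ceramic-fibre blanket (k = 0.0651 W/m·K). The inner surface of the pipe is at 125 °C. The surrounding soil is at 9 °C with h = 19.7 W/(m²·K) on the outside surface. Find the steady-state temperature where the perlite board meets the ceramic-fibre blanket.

Radial resistances (cylindrical: R_cond = ln(r_o/r_i)/(2πkL), R_conv = 1/(h·2πrL)):
R_copper pipe wall = ln(125.5/120)/(2π×387×1) = 1.843×10^-5 K/W
R_perlite board = ln(195.5/125.5)/(2π×0.053×1) = 1.331 K/W
R_ceramic-fibre blanket = ln(230.5/195.5)/(2π×0.0651×1) = 0.4026 K/W
R_outer film = 1/(h_o·2πr_oL) = 1/(19.7×2π×0.2305×1) = 0.03505 K/W
R_total = 1.769 K/W
Q = ΔT/R_total = 116/1.769
Q = 65.6 W/m
T_interface = T_inner − Q·ΣR(inner→interface) = 125 − 65.6×1.331

T ≈ 37.7 °C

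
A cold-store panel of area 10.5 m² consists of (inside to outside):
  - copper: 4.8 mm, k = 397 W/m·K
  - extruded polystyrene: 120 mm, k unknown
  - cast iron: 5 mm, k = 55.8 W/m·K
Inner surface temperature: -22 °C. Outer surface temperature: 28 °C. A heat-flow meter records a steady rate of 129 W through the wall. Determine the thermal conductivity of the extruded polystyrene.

k ≈ 0.0295 W/(m·K)

Thermal resistances in series:
R_copper = L/(kA) = 0.0048/(397×10.5) = 1.151×10^-6 K/W
R_cast iron = L/(kA) = 0.005/(55.8×10.5) = 8.534×10^-6 K/W
Sum of known resistances R_other = 9.685×10^-6 K/W
Total R = ΔT/Q = 50/129 = 0.3876 K/W
R_extruded polystyrene = R_total − R_other = 0.3876 K/W
k = L/(R·A) = 0.12/(0.3876×10.5)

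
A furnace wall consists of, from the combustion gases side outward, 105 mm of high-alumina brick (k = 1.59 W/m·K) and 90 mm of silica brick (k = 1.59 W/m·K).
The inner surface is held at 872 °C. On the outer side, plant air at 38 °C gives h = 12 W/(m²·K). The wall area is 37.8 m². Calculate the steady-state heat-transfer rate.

Model the wall as resistances in series:
R_high-alumina brick = L/(kA) = 0.105/(1.59×37.8) = 0.001747 K/W
R_silica brick = L/(kA) = 0.09/(1.59×37.8) = 0.001497 K/W
R_outer film = 1/(h_o·A) = 1/(12×37.8) = 0.002205 K/W
R_total = 0.005449 K/W
Q = ΔT / R_total = 834 / 0.005449

Q ≈ 153000 W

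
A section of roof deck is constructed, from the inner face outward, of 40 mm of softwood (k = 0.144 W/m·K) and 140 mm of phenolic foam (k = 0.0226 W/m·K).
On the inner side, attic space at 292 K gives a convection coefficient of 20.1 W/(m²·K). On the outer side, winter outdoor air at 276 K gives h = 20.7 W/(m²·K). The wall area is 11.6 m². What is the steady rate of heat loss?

Q ≈ 28.2 W

Thermal resistances in series:
R_inner film = 1/(h_i·A) = 1/(20.1×11.6) = 0.004289 K/W
R_softwood = L/(kA) = 0.04/(0.144×11.6) = 0.02395 K/W
R_phenolic foam = L/(kA) = 0.14/(0.0226×11.6) = 0.534 K/W
R_outer film = 1/(h_o·A) = 1/(20.7×11.6) = 0.004165 K/W
R_total = 0.5664 K/W
Q = ΔT / R_total = 16 / 0.5664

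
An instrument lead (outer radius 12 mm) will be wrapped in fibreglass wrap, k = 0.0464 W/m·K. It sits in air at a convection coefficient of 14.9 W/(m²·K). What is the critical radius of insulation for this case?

For a cylinder r_cr = k/h = 0.0464/14.9
r_cr = 3.11 mm; since the bare radius (12 mm) is above r_cr, any added insulation will reduce heat loss.

r_cr ≈ 3.11 mm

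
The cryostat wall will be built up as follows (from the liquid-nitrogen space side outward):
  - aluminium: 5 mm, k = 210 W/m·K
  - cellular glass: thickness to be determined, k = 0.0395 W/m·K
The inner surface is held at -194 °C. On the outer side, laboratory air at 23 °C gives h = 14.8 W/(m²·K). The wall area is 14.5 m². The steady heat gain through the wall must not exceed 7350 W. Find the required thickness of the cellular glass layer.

Model the wall as resistances in series:
R_aluminium = L/(kA) = 0.005/(210×14.5) = 1.642×10^-6 K/W
R_outer film = 1/(h_o·A) = 1/(14.8×14.5) = 0.00466 K/W
Sum of the known resistances R_other = 0.004661 K/W
Required total resistance R_tot = ΔT/Q_allow = 217/7350 = 0.02952 K/W
R_cellular glass = R_tot − R_other = 0.02486 K/W
L = R·k·A = 0.02486×0.0395×14.5

L ≈ 14.2 mm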